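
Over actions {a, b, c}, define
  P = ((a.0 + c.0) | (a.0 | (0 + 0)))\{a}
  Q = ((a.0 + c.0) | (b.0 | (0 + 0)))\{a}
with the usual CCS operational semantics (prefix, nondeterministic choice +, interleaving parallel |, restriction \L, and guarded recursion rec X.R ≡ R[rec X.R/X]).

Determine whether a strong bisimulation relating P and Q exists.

LTS(P): 2 reachable states
  p0 = ((a.0 + c.0) | (a.0 | (0 + 0)))\{a} ⊢ --c--▸ p1
  p1 = (0 | (a.0 | (0 + 0)))\{a} ⊢ stopped
LTS(Q): 4 reachable states
  q0 = ((a.0 + c.0) | (b.0 | (0 + 0)))\{a} ⊢ --b--▸ q1, --c--▸ q2
  q1 = ((a.0 + c.0) | (0 | (0 + 0)))\{a} ⊢ --c--▸ q3
  q2 = (0 | (b.0 | (0 + 0)))\{a} ⊢ --b--▸ q3
  q3 = (0 | (0 | (0 + 0)))\{a} ⊢ stopped
Coarsest stable partition (strong bisimilarity classes):
  B0 = {p0, q1}
  B1 = {p1, q3}
  B2 = {q0}
  B3 = {q2}
p0 ∈ B0, q0 ∈ B2 → different blocks

not bisimilar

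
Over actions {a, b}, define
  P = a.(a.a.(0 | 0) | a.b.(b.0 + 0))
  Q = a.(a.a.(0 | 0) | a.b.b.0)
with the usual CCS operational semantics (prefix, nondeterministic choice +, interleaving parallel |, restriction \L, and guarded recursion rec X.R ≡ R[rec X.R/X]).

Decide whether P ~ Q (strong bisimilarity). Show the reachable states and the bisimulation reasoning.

YES

P's transition system — 13 states:
  s0 = a.(a.a.(0 | 0) | a.b.(b.0 + 0)) has moves -a-> s1
  s1 = a.a.(0 | 0) | a.b.(b.0 + 0) has moves -a-> s2, -a-> s3
  s2 = a.(0 | 0) | a.b.(b.0 + 0) has moves -a-> s4, -a-> s5
  s3 = a.a.(0 | 0) | b.(b.0 + 0) has moves -a-> s5, -b-> s6
  s4 = 0 | 0 | a.b.(b.0 + 0) has moves -a-> s7
  s5 = a.(0 | 0) | b.(b.0 + 0) has moves -a-> s7, -b-> s8
  s6 = a.a.(0 | 0) | (b.0 + 0) has moves -a-> s8, -b-> s9
  s7 = 0 | 0 | b.(b.0 + 0) has moves -b-> s10
  s8 = a.(0 | 0) | (b.0 + 0) has moves -a-> s10, -b-> s11
  s9 = a.a.(0 | 0) | 0 has moves -a-> s11
  s10 = 0 | 0 | (b.0 + 0) has moves -b-> s12
  s11 = a.(0 | 0) | 0 has moves -a-> s12
  s12 = 0 | 0 | 0 has moves stopped
Q's transition system — 13 states:
  t0 = a.(a.a.(0 | 0) | a.b.b.0) has moves -a-> t1
  t1 = a.a.(0 | 0) | a.b.b.0 has moves -a-> t2, -a-> t3
  t2 = a.(0 | 0) | a.b.b.0 has moves -a-> t4, -a-> t5
  t3 = a.a.(0 | 0) | b.b.0 has moves -a-> t5, -b-> t6
  t4 = 0 | 0 | a.b.b.0 has moves -a-> t7
  t5 = a.(0 | 0) | b.b.0 has moves -a-> t7, -b-> t8
  t6 = a.a.(0 | 0) | b.0 has moves -a-> t8, -b-> t9
  t7 = 0 | 0 | b.b.0 has moves -b-> t10
  t8 = a.(0 | 0) | b.0 has moves -a-> t10, -b-> t11
  t9 = a.a.(0 | 0) | 0 has moves -a-> t11
  t10 = 0 | 0 | b.0 has moves -b-> t12
  t11 = a.(0 | 0) | 0 has moves -a-> t12
  t12 = 0 | 0 | 0 has moves stopped
Partition-refinement fixed point:
  B0 = {s0, t0}
  B1 = {s1, t1}
  B2 = {s2, t2}
  B3 = {s4, t4}
  B4 = {s7, t7}
  B5 = {s10, t10}
  B6 = {s12, t12}
  B7 = {s5, t5}
  B8 = {s8, t8}
  B9 = {s11, t11}
  B10 = {s3, t3}
  B11 = {s6, t6}
  B12 = {s9, t9}
s0 ∈ B0, t0 ∈ B0 → same block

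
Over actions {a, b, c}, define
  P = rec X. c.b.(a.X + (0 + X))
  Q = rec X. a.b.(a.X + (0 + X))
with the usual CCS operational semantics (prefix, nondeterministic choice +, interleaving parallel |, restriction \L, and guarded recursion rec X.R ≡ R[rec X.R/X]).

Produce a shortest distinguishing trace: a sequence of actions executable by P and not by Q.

P's transition system — 3 states:
  s0 = rec X. c.b.(a.X + (0 + X)) has moves —c→ s1
  s1 = b.(a.(rec X. c.b.(a.X + (0 + X))) + (0 + (rec X. c.b.(a.X + (0 + X))))) has moves —b→ s2
  s2 = a.(rec X. c.b.(a.X + (0 + X))) + (0 + (rec X. c.b.(a.X + (0 + X)))) has moves —a→ s0, —c→ s1
Q's transition system — 3 states:
  t0 = rec X. a.b.(a.X + (0 + X)) has moves —a→ t1
  t1 = b.(a.(rec X. a.b.(a.X + (0 + X))) + (0 + (rec X. a.b.(a.X + (0 + X))))) has moves —b→ t2
  t2 = a.(rec X. a.b.(a.X + (0 + X))) + (0 + (rec X. a.b.(a.X + (0 + X)))) has moves —a→ t0, —a→ t1
Executing c from P (initial set {s0}):
  step 1 (c): {s1}
  — P admits the full trace.
Executing c from Q (initial set {t0}):
  step 1 (c): ∅ (Q stuck)

c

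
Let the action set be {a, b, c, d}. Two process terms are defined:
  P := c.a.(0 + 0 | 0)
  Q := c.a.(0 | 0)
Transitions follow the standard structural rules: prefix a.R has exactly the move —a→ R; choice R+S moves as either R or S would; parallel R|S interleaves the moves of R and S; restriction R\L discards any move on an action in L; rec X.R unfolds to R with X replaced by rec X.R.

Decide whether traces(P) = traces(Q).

traces(P) = traces(Q)

LTS(P): 3 reachable states
  u0 = c.a.(0 + 0 | 0) | -c-> u1
  u1 = a.(0 + 0 | 0) | -a-> u2
  u2 = 0 + 0 | 0 | ·
LTS(Q): 3 reachable states
  v0 = c.a.(0 | 0) | -c-> v1
  v1 = a.(0 | 0) | -a-> v2
  v2 = 0 | 0 | ·
Bisimilarity quotient blocks:
  B0 = {u0, v0}
  B1 = {u1, v1}
  B2 = {u2, v2}
u0 ∈ B0, v0 ∈ B0 → same block
Bisimilar ⇒ trace-equivalent.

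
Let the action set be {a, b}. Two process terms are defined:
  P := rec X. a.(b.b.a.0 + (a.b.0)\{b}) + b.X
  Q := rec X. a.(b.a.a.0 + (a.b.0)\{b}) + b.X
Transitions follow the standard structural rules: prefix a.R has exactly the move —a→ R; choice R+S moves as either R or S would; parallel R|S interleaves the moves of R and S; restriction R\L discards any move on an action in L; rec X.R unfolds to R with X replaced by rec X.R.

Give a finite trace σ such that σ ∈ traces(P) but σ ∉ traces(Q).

abb

Reachable graph of P (6 states):
  m0 = rec X. a.(b.b.a.0 + (a.b.0)\{b}) + b.X ⊢ —a→ m1, —b→ m0
  m1 = b.b.a.0 + (a.b.0)\{b} ⊢ —a→ m2, —b→ m3
  m2 = (b.0)\{b} ⊢ ·
  m3 = b.a.0 ⊢ —b→ m4
  m4 = a.0 ⊢ —a→ m5
  m5 = 0 ⊢ ·
Reachable graph of Q (6 states):
  n0 = rec X. a.(b.a.a.0 + (a.b.0)\{b}) + b.X ⊢ —a→ n1, —b→ n0
  n1 = b.a.a.0 + (a.b.0)\{b} ⊢ —a→ n2, —b→ n3
  n2 = (b.0)\{b} ⊢ ·
  n3 = a.a.0 ⊢ —a→ n4
  n4 = a.0 ⊢ —a→ n5
  n5 = 0 ⊢ ·
Trace ⟨abb⟩ through P, begin at {m0}:
  step 1 (a): {m1}
  step 2 (b): {m3}
  step 3 (b): {m4}
  P completes σ.
Trace ⟨abb⟩ through Q, begin at {n0}:
  step 1 (a): {n1}
  step 2 (b): {n3}
  step 3 (b): no successor for Q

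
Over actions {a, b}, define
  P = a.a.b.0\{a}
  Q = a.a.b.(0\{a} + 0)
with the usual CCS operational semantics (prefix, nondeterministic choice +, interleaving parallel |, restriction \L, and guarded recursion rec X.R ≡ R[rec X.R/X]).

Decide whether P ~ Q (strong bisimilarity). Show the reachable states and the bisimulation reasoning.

YES

Reachable graph of P (4 states):
  u0 = a.a.b.0\{a} has moves ··a··> u1
  u1 = a.b.0\{a} has moves ··a··> u2
  u2 = b.0\{a} has moves ··b··> u3
  u3 = 0\{a} has moves ·
Reachable graph of Q (4 states):
  v0 = a.a.b.(0\{a} + 0) has moves ··a··> v1
  v1 = a.b.(0\{a} + 0) has moves ··a··> v2
  v2 = b.(0\{a} + 0) has moves ··b··> v3
  v3 = 0\{a} + 0 has moves ·
Partition-refinement fixed point:
  B0 = {u0, v0}
  B1 = {u1, v1}
  B2 = {u2, v2}
  B3 = {u3, v3}
u0 ∈ B0, v0 ∈ B0 → same block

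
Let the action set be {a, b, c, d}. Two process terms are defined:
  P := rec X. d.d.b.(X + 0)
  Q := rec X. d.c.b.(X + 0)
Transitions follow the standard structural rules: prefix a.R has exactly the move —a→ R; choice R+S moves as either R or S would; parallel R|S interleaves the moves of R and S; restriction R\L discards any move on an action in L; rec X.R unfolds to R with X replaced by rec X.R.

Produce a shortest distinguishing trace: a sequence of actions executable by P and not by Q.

Reachable graph of P (4 states):
  p0 = rec X. d.d.b.(X + 0) → =d=> p1
  p1 = d.b.((rec X. d.d.b.(X + 0)) + 0) → =d=> p2
  p2 = b.((rec X. d.d.b.(X + 0)) + 0) → =b=> p3
  p3 = (rec X. d.d.b.(X + 0)) + 0 → =d=> p1
Reachable graph of Q (4 states):
  q0 = rec X. d.c.b.(X + 0) → =d=> q1
  q1 = c.b.((rec X. d.c.b.(X + 0)) + 0) → =c=> q2
  q2 = b.((rec X. d.c.b.(X + 0)) + 0) → =b=> q3
  q3 = (rec X. d.c.b.(X + 0)) + 0 → =d=> q1
Executing dd from P (initial set {p0}):
  after d @ step 1: {p1}
  after d @ step 2: {p2}
  — P admits the full trace.
Executing dd from Q (initial set {q0}):
  after d @ step 1: {q1}
  after d @ step 2: ∅  — Q cannot continue

dd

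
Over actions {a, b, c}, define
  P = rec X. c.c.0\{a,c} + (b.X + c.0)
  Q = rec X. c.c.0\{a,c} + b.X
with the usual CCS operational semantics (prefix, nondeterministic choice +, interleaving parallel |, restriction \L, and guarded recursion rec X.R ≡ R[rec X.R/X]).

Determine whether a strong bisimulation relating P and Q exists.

P ≁ Q

Reachable graph of P (4 states):
  p0 = rec X. c.c.0\{a,c} + (b.X + c.0) has moves -b-> p0, -c-> p1, -c-> p2
  p1 = 0 has moves (no moves)
  p2 = c.0\{a,c} has moves -c-> p3
  p3 = 0\{a,c} has moves (no moves)
Reachable graph of Q (3 states):
  q0 = rec X. c.c.0\{a,c} + b.X has moves -b-> q0, -c-> q1
  q1 = c.0\{a,c} has moves -c-> q2
  q2 = 0\{a,c} has moves (no moves)
Bisimilarity quotient blocks:
  B0 = {p0}
  B1 = {p2, q1}
  B2 = {p1, p3, q2}
  B3 = {q0}
p0 ∈ B0, q0 ∈ B3 → different blocks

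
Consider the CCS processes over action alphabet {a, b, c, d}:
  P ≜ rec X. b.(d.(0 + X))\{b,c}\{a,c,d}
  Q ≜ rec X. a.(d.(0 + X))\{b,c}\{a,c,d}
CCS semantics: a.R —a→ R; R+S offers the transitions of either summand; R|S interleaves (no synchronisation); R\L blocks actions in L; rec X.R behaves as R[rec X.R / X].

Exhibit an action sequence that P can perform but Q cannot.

P's transition system — 2 states:
  m0 = rec X. b.(d.(0 + X))\{b,c}\{a,c,d} has moves -b-> m1
  m1 = (d.(0 + (rec X. b.(d.(0 + X))\{b,c}\{a,c,d})))\{b,c}\{a,c,d} has moves ·
Q's transition system — 2 states:
  n0 = rec X. a.(d.(0 + X))\{b,c}\{a,c,d} has moves -a-> n1
  n1 = (d.(0 + (rec X. a.(d.(0 + X))\{b,c}\{a,c,d})))\{b,c}\{a,c,d} has moves ·
Run σ = ⟨b⟩ on P: start {m0}
  after b @ step 1: {m1}
  P completes σ.
Run σ = ⟨b⟩ on Q: start {n0}
  after b @ step 1: ∅  — Q cannot continue

b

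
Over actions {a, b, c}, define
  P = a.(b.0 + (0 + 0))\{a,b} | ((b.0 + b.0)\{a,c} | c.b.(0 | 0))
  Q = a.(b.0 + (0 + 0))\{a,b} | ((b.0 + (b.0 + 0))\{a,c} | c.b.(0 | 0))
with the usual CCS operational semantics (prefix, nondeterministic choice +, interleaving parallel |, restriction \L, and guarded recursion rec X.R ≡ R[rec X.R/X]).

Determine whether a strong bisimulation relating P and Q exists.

Reachable graph of P (12 states):
  m0 = a.(b.0 + (0 + 0))\{a,b} | ((b.0 + b.0)\{a,c} | c.b.(0 | 0)) → --a--▸ m1, --b--▸ m2, --c--▸ m3
  m1 = (b.0 + (0 + 0))\{a,b} | ((b.0 + b.0)\{a,c} | c.b.(0 | 0)) → --b--▸ m4, --c--▸ m5
  m2 = a.(b.0 + (0 + 0))\{a,b} | (0\{a,c} | c.b.(0 | 0)) → --a--▸ m4, --c--▸ m6
  m3 = a.(b.0 + (0 + 0))\{a,b} | ((b.0 + b.0)\{a,c} | b.(0 | 0)) → --a--▸ m5, --b--▸ m6, --b--▸ m7
  m4 = (b.0 + (0 + 0))\{a,b} | (0\{a,c} | c.b.(0 | 0)) → --c--▸ m8
  m5 = (b.0 + (0 + 0))\{a,b} | ((b.0 + b.0)\{a,c} | b.(0 | 0)) → --b--▸ m8, --b--▸ m9
  m6 = a.(b.0 + (0 + 0))\{a,b} | (0\{a,c} | b.(0 | 0)) → --a--▸ m8, --b--▸ m10
  m7 = a.(b.0 + (0 + 0))\{a,b} | ((b.0 + b.0)\{a,c} | (0 | 0)) → --a--▸ m9, --b--▸ m10
  m8 = (b.0 + (0 + 0))\{a,b} | (0\{a,c} | b.(0 | 0)) → --b--▸ m11
  m9 = (b.0 + (0 + 0))\{a,b} | ((b.0 + b.0)\{a,c} | (0 | 0)) → --b--▸ m11
  m10 = a.(b.0 + (0 + 0))\{a,b} | (0\{a,c} | (0 | 0)) → --a--▸ m11
  m11 = (b.0 + (0 + 0))\{a,b} | (0\{a,c} | (0 | 0)) → deadlocked
Reachable graph of Q (12 states):
  n0 = a.(b.0 + (0 + 0))\{a,b} | ((b.0 + (b.0 + 0))\{a,c} | c.b.(0 | 0)) → --a--▸ n1, --b--▸ n2, --c--▸ n3
  n1 = (b.0 + (0 + 0))\{a,b} | ((b.0 + (b.0 + 0))\{a,c} | c.b.(0 | 0)) → --b--▸ n4, --c--▸ n5
  n2 = a.(b.0 + (0 + 0))\{a,b} | (0\{a,c} | c.b.(0 | 0)) → --a--▸ n4, --c--▸ n6
  n3 = a.(b.0 + (0 + 0))\{a,b} | ((b.0 + (b.0 + 0))\{a,c} | b.(0 | 0)) → --a--▸ n5, --b--▸ n6, --b--▸ n7
  n4 = (b.0 + (0 + 0))\{a,b} | (0\{a,c} | c.b.(0 | 0)) → --c--▸ n8
  n5 = (b.0 + (0 + 0))\{a,b} | ((b.0 + (b.0 + 0))\{a,c} | b.(0 | 0)) → --b--▸ n8, --b--▸ n9
  n6 = a.(b.0 + (0 + 0))\{a,b} | (0\{a,c} | b.(0 | 0)) → --a--▸ n8, --b--▸ n10
  n7 = a.(b.0 + (0 + 0))\{a,b} | ((b.0 + (b.0 + 0))\{a,c} | (0 | 0)) → --a--▸ n9, --b--▸ n10
  n8 = (b.0 + (0 + 0))\{a,b} | (0\{a,c} | b.(0 | 0)) → --b--▸ n11
  n9 = (b.0 + (0 + 0))\{a,b} | ((b.0 + (b.0 + 0))\{a,c} | (0 | 0)) → --b--▸ n11
  n10 = a.(b.0 + (0 + 0))\{a,b} | (0\{a,c} | (0 | 0)) → --a--▸ n11
  n11 = (b.0 + (0 + 0))\{a,b} | (0\{a,c} | (0 | 0)) → deadlocked
Partition-refinement fixed point:
  B0 = {m0, n0}
  B1 = {m3, n3}
  B2 = {m6, m7, n6, n7}
  B3 = {m8, m9, n8, n9}
  B4 = {m11, n11}
  B5 = {m10, n10}
  B6 = {m5, n5}
  B7 = {m2, n2}
  B8 = {m4, n4}
  B9 = {m1, n1}
m0 ∈ B0, n0 ∈ B0 → same block

YES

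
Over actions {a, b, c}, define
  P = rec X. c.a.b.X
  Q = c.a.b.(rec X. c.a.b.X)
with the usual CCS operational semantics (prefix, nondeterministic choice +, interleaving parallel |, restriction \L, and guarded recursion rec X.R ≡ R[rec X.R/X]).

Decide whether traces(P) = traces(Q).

P's transition system — 3 states:
  u0 = rec X. c.a.b.X | ··c··> u1
  u1 = a.b.(rec X. c.a.b.X) | ··a··> u2
  u2 = b.(rec X. c.a.b.X) | ··b··> u0
Q's transition system — 4 states:
  v0 = c.a.b.(rec X. c.a.b.X) | ··c··> v1
  v1 = a.b.(rec X. c.a.b.X) | ··a··> v2
  v2 = b.(rec X. c.a.b.X) | ··b··> v3
  v3 = rec X. c.a.b.X | ··c··> v1
Bisimilarity quotient blocks:
  B0 = {u0, v0, v3}
  B1 = {u1, v1}
  B2 = {u2, v2}
u0 ∈ B0, v0 ∈ B0 → same block
Bisimilar ⇒ trace-equivalent.

YES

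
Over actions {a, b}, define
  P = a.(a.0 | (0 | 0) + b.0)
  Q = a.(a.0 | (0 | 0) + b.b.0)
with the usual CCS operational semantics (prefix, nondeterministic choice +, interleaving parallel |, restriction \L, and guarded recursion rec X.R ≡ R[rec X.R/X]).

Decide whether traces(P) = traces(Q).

NO — witness ⟨abb⟩

LTS(P): 4 reachable states
  s0 = a.(a.0 | (0 | 0) + b.0) has moves ··a··> s1
  s1 = a.0 | (0 | 0) + b.0 has moves ··a··> s2, ··b··> s3
  s2 = 0 | (0 | 0) has moves ·
  s3 = 0 has moves ·
LTS(Q): 5 reachable states
  t0 = a.(a.0 | (0 | 0) + b.b.0) has moves ··a··> t1
  t1 = a.0 | (0 | 0) + b.b.0 has moves ··a··> t2, ··b··> t3
  t2 = 0 | (0 | 0) has moves ·
  t3 = b.0 has moves ··b··> t4
  t4 = 0 has moves ·
Run σ = ⟨abb⟩ on Q: start {t0}
  after a @ step 1: {t1}
  after b @ step 2: {t3}
  after b @ step 3: {t4}
  — Q admits the full trace.
Run σ = ⟨abb⟩ on P: start {s0}
  after a @ step 1: {s1}
  after b @ step 2: {s3}
  after b @ step 3: ∅  — P cannot continue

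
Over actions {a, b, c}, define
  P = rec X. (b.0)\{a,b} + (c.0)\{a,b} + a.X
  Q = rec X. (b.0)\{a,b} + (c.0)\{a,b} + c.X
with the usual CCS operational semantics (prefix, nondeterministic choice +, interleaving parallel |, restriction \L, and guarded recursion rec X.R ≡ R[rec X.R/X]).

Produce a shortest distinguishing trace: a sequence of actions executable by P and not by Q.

Reachable graph of P (2 states):
  m0 = rec X. (b.0)\{a,b} + (c.0)\{a,b} + a.X :: ··a··> m0, ··c··> m1
  m1 = 0\{a,b} :: ·
Reachable graph of Q (2 states):
  n0 = rec X. (b.0)\{a,b} + (c.0)\{a,b} + c.X :: ··c··> n0, ··c··> n1
  n1 = 0\{a,b} :: ·
Run σ = ⟨a⟩ on P: start {m0}
  step 1 (a): {m0}
  ✓ P
Run σ = ⟨a⟩ on Q: start {n0}
  step 1 (a): ∅  — Q cannot continue

a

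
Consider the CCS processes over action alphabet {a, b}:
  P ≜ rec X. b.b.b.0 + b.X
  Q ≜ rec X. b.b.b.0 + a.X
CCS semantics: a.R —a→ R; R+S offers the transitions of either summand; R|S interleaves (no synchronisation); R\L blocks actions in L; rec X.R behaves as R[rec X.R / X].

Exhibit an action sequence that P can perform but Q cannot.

bbbb

P's transition system — 4 states:
  u0 = rec X. b.b.b.0 + b.X :: =b=> u0, =b=> u1
  u1 = b.b.0 :: =b=> u2
  u2 = b.0 :: =b=> u3
  u3 = 0 :: stopped
Q's transition system — 4 states:
  v0 = rec X. b.b.b.0 + a.X :: =a=> v0, =b=> v1
  v1 = b.b.0 :: =b=> v2
  v2 = b.0 :: =b=> v3
  v3 = 0 :: stopped
Trace ⟨bbbb⟩ through P, begin at {u0}:
  after b @ step 1: {u0, u1}
  after b @ step 2: {u0, u1, u2}
  after b @ step 3: {u0, u1, u2, u3}
  after b @ step 4: {u0, u1, u2, u3}
  ✓ P
Trace ⟨bbbb⟩ through Q, begin at {v0}:
  after b @ step 1: {v1}
  after b @ step 2: {v2}
  after b @ step 3: {v3}
  after b @ step 4: ∅  — Q cannot continue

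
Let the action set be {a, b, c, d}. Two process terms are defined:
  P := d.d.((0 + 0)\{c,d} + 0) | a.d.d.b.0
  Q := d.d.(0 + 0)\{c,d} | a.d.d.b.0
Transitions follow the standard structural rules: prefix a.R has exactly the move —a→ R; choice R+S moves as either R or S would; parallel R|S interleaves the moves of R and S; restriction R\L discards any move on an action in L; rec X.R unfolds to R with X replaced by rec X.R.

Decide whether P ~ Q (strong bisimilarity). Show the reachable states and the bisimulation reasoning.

P ~ Q

P's transition system — 15 states:
  u0 = d.d.((0 + 0)\{c,d} + 0) | a.d.d.b.0 ⊢ --a--▸ u1, --d--▸ u2
  u1 = d.d.((0 + 0)\{c,d} + 0) | d.d.b.0 ⊢ --d--▸ u3, --d--▸ u4
  u2 = d.((0 + 0)\{c,d} + 0) | a.d.d.b.0 ⊢ --a--▸ u3, --d--▸ u5
  u3 = d.((0 + 0)\{c,d} + 0) | d.d.b.0 ⊢ --d--▸ u6, --d--▸ u7
  u4 = d.d.((0 + 0)\{c,d} + 0) | d.b.0 ⊢ --d--▸ u7, --d--▸ u8
  u5 = ((0 + 0)\{c,d} + 0) | a.d.d.b.0 ⊢ --a--▸ u6
  u6 = ((0 + 0)\{c,d} + 0) | d.d.b.0 ⊢ --d--▸ u9
  u7 = d.((0 + 0)\{c,d} + 0) | d.b.0 ⊢ --d--▸ u10, --d--▸ u9
  u8 = d.d.((0 + 0)\{c,d} + 0) | b.0 ⊢ --b--▸ u11, --d--▸ u10
  u9 = ((0 + 0)\{c,d} + 0) | d.b.0 ⊢ --d--▸ u12
  u10 = d.((0 + 0)\{c,d} + 0) | b.0 ⊢ --b--▸ u13, --d--▸ u12
  u11 = d.d.((0 + 0)\{c,d} + 0) | 0 ⊢ --d--▸ u13
  u12 = ((0 + 0)\{c,d} + 0) | b.0 ⊢ --b--▸ u14
  u13 = d.((0 + 0)\{c,d} + 0) | 0 ⊢ --d--▸ u14
  u14 = ((0 + 0)\{c,d} + 0) | 0 ⊢ ·
Q's transition system — 15 states:
  v0 = d.d.(0 + 0)\{c,d} | a.d.d.b.0 ⊢ --a--▸ v1, --d--▸ v2
  v1 = d.d.(0 + 0)\{c,d} | d.d.b.0 ⊢ --d--▸ v3, --d--▸ v4
  v2 = d.(0 + 0)\{c,d} | a.d.d.b.0 ⊢ --a--▸ v3, --d--▸ v5
  v3 = d.(0 + 0)\{c,d} | d.d.b.0 ⊢ --d--▸ v6, --d--▸ v7
  v4 = d.d.(0 + 0)\{c,d} | d.b.0 ⊢ --d--▸ v7, --d--▸ v8
  v5 = (0 + 0)\{c,d} | a.d.d.b.0 ⊢ --a--▸ v6
  v6 = (0 + 0)\{c,d} | d.d.b.0 ⊢ --d--▸ v9
  v7 = d.(0 + 0)\{c,d} | d.b.0 ⊢ --d--▸ v10, --d--▸ v9
  v8 = d.d.(0 + 0)\{c,d} | b.0 ⊢ --b--▸ v11, --d--▸ v10
  v9 = (0 + 0)\{c,d} | d.b.0 ⊢ --d--▸ v12
  v10 = d.(0 + 0)\{c,d} | b.0 ⊢ --b--▸ v13, --d--▸ v12
  v11 = d.d.(0 + 0)\{c,d} | 0 ⊢ --d--▸ v13
  v12 = (0 + 0)\{c,d} | b.0 ⊢ --b--▸ v14
  v13 = d.(0 + 0)\{c,d} | 0 ⊢ --d--▸ v14
  v14 = (0 + 0)\{c,d} | 0 ⊢ ·
Coarsest stable partition (strong bisimilarity classes):
  B0 = {u0, v0}
  B1 = {u2, v2}
  B2 = {u5, v5}
  B3 = {u6, v6}
  B4 = {u9, v9}
  B5 = {u12, v12}
  B6 = {u14, v14}
  B7 = {u3, v3}
  B8 = {u7, v7}
  B9 = {u10, v10}
  B10 = {u13, v13}
  B11 = {u1, v1}
  B12 = {u4, v4}
  B13 = {u8, v8}
  B14 = {u11, v11}
u0 ∈ B0, v0 ∈ B0 → same block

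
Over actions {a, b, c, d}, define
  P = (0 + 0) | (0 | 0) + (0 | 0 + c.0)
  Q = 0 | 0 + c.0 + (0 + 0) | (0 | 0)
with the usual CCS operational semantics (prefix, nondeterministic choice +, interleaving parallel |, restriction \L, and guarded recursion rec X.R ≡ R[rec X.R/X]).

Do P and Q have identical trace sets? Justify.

Reachable graph of P (2 states):
  m0 = (0 + 0) | (0 | 0) + (0 | 0 + c.0) | ··c··> m1
  m1 = 0 | (no moves)
Reachable graph of Q (2 states):
  n0 = 0 | 0 + c.0 + (0 + 0) | (0 | 0) | ··c··> n1
  n1 = 0 | (no moves)
Coarsest stable partition (strong bisimilarity classes):
  B0 = {m0, n0}
  B1 = {m1, n1}
m0 ∈ B0, n0 ∈ B0 → same block
Bisimilar ⇒ trace-equivalent.

YES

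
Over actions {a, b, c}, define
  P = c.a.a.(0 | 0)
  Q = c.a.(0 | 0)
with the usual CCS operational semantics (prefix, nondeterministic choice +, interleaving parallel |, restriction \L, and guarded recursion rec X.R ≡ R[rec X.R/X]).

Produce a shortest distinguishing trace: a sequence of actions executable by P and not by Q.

LTS(P): 4 reachable states
  m0 = c.a.a.(0 | 0) | --c--▸ m1
  m1 = a.a.(0 | 0) | --a--▸ m2
  m2 = a.(0 | 0) | --a--▸ m3
  m3 = 0 | 0 | stopped
LTS(Q): 3 reachable states
  n0 = c.a.(0 | 0) | --c--▸ n1
  n1 = a.(0 | 0) | --a--▸ n2
  n2 = 0 | 0 | stopped
Run σ = ⟨caa⟩ on P: start {m0}
  step 1 (c): {m1}
  step 2 (a): {m2}
  step 3 (a): {m3}
  P completes σ.
Run σ = ⟨caa⟩ on Q: start {n0}
  step 1 (c): {n1}
  step 2 (a): {n2}
  step 3 (a): ∅ (Q stuck)

caa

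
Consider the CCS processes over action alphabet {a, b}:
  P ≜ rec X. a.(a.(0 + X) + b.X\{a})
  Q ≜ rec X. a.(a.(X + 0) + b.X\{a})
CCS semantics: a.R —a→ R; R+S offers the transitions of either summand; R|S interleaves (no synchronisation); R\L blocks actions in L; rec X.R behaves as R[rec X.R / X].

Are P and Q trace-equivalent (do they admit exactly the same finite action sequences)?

traces(P) = traces(Q)

Reachable graph of P (4 states):
  s0 = rec X. a.(a.(0 + X) + b.X\{a}) has moves =a=> s1
  s1 = a.(0 + (rec X. a.(a.(0 + X) + b.X\{a}))) + b.(rec X. a.(a.(0 + X) + b.X\{a}))\{a} has moves =a=> s2, =b=> s3
  s2 = 0 + (rec X. a.(a.(0 + X) + b.X\{a})) has moves =a=> s1
  s3 = (rec X. a.(a.(0 + X) + b.X\{a}))\{a} has moves ·
Reachable graph of Q (4 states):
  t0 = rec X. a.(a.(X + 0) + b.X\{a}) has moves =a=> t1
  t1 = a.((rec X. a.(a.(X + 0) + b.X\{a})) + 0) + b.(rec X. a.(a.(X + 0) + b.X\{a}))\{a} has moves =a=> t2, =b=> t3
  t2 = (rec X. a.(a.(X + 0) + b.X\{a})) + 0 has moves =a=> t1
  t3 = (rec X. a.(a.(X + 0) + b.X\{a}))\{a} has moves ·
Bisimilarity quotient blocks:
  B0 = {s0, s2, t0, t2}
  B1 = {s1, t1}
  B2 = {s3, t3}
s0 ∈ B0, t0 ∈ B0 → same block
Bisimilar ⇒ trace-equivalent.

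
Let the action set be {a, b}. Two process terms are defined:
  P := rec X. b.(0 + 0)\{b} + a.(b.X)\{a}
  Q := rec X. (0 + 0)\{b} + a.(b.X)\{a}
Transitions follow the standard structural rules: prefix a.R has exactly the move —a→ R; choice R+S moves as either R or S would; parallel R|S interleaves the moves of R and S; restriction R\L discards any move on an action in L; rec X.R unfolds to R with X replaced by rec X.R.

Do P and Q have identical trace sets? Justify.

NO — witness ⟨b⟩

LTS(P): 5 reachable states
  u0 = rec X. b.(0 + 0)\{b} + a.(b.X)\{a} | =a=> u1, =b=> u2
  u1 = (b.(rec X. b.(0 + 0)\{b} + a.(b.X)\{a}))\{a} | =b=> u3
  u2 = (0 + 0)\{b} | ∅
  u3 = (rec X. b.(0 + 0)\{b} + a.(b.X)\{a})\{a} | =b=> u4
  u4 = (0 + 0)\{b}\{a} | ∅
LTS(Q): 3 reachable states
  v0 = rec X. (0 + 0)\{b} + a.(b.X)\{a} | =a=> v1
  v1 = (b.(rec X. (0 + 0)\{b} + a.(b.X)\{a}))\{a} | =b=> v2
  v2 = (rec X. (0 + 0)\{b} + a.(b.X)\{a})\{a} | ∅
Trace ⟨b⟩ through P, begin at {u0}:
  [1] b ⇒ {u2}
  ✓ P
Trace ⟨b⟩ through Q, begin at {v0}:
  [1] b ⇒ ∅  — Q cannot continue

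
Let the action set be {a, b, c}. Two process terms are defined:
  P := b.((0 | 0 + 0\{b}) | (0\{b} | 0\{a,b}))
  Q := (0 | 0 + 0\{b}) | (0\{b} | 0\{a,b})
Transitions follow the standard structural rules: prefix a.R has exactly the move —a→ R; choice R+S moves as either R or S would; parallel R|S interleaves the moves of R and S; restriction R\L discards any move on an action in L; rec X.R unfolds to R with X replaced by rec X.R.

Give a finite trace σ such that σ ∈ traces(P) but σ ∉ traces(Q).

Reachable graph of P (2 states):
  s0 = b.((0 | 0 + 0\{b}) | (0\{b} | 0\{a,b})) ⊢ =b=> s1
  s1 = (0 | 0 + 0\{b}) | (0\{b} | 0\{a,b}) ⊢ ·
Reachable graph of Q (1 states):
  t0 = (0 | 0 + 0\{b}) | (0\{b} | 0\{a,b}) ⊢ ·
Trace ⟨b⟩ through P, begin at {s0}:
  after b @ step 1: {s1}
  — P admits the full trace.
Trace ⟨b⟩ through Q, begin at {t0}:
  after b @ step 1: no successor for Q

b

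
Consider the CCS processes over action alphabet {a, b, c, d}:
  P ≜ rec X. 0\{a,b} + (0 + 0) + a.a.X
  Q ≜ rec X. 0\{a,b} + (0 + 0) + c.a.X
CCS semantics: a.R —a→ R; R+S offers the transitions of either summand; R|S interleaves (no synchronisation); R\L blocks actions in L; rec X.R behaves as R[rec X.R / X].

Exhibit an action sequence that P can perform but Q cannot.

a

LTS(P): 2 reachable states
  u0 = rec X. 0\{a,b} + (0 + 0) + a.a.X ⊢ --a--▸ u1
  u1 = a.(rec X. 0\{a,b} + (0 + 0) + a.a.X) ⊢ --a--▸ u0
LTS(Q): 2 reachable states
  v0 = rec X. 0\{a,b} + (0 + 0) + c.a.X ⊢ --c--▸ v1
  v1 = a.(rec X. 0\{a,b} + (0 + 0) + c.a.X) ⊢ --a--▸ v0
Executing a from P (initial set {u0}):
  step 1 (a): {u1}
  ✓ P
Executing a from Q (initial set {v0}):
  step 1 (a): no successor for Q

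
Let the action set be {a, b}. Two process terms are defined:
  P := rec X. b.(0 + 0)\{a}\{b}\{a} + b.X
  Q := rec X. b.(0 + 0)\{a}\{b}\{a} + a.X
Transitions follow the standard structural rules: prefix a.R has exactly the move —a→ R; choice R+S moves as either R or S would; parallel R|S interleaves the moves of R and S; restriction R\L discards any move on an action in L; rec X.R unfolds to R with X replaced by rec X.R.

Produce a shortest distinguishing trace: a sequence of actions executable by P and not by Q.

bb

Reachable graph of P (2 states):
  s0 = rec X. b.(0 + 0)\{a}\{b}\{a} + b.X | —b→ s0, —b→ s1
  s1 = (0 + 0)\{a}\{b}\{a} | ∅
Reachable graph of Q (2 states):
  t0 = rec X. b.(0 + 0)\{a}\{b}\{a} + a.X | —a→ t0, —b→ t1
  t1 = (0 + 0)\{a}\{b}\{a} | ∅
Run σ = ⟨bb⟩ on P: start {s0}
  after b @ step 1: {s0, s1}
  after b @ step 2: {s0, s1}
  ✓ P
Run σ = ⟨bb⟩ on Q: start {t0}
  after b @ step 1: {t1}
  after b @ step 2: no successor for Q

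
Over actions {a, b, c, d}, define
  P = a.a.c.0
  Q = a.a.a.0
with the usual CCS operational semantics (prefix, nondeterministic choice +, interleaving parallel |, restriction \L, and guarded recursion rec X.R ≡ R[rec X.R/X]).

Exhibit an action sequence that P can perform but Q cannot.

P's transition system — 4 states:
  u0 = a.a.c.0 has moves -a-> u1
  u1 = a.c.0 has moves -a-> u2
  u2 = c.0 has moves -c-> u3
  u3 = 0 has moves deadlocked
Q's transition system — 4 states:
  v0 = a.a.a.0 has moves -a-> v1
  v1 = a.a.0 has moves -a-> v2
  v2 = a.0 has moves -a-> v3
  v3 = 0 has moves deadlocked
Trace ⟨aac⟩ through P, begin at {u0}:
  step 1 (a): {u1}
  step 2 (a): {u2}
  step 3 (c): {u3}
  P completes σ.
Trace ⟨aac⟩ through Q, begin at {v0}:
  step 1 (a): {v1}
  step 2 (a): {v2}
  step 3 (c): no successor for Q

aac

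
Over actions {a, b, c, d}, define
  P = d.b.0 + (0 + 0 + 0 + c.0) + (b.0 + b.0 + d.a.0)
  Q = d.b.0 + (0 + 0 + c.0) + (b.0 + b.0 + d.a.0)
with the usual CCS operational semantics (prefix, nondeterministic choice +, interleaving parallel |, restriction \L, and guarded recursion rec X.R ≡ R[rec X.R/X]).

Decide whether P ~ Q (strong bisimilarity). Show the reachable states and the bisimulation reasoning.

P's transition system — 4 states:
  u0 = d.b.0 + (0 + 0 + 0 + c.0) + (b.0 + b.0 + d.a.0) → --b--▸ u1, --c--▸ u1, --d--▸ u2, --d--▸ u3
  u1 = 0 → ∅
  u2 = a.0 → --a--▸ u1
  u3 = b.0 → --b--▸ u1
Q's transition system — 4 states:
  v0 = d.b.0 + (0 + 0 + c.0) + (b.0 + b.0 + d.a.0) → --b--▸ v1, --c--▸ v1, --d--▸ v2, --d--▸ v3
  v1 = 0 → ∅
  v2 = a.0 → --a--▸ v1
  v3 = b.0 → --b--▸ v1
Partition-refinement fixed point:
  B0 = {u0, v0}
  B1 = {u2, v2}
  B2 = {u1, v1}
  B3 = {u3, v3}
u0 ∈ B0, v0 ∈ B0 → same block

P ~ Q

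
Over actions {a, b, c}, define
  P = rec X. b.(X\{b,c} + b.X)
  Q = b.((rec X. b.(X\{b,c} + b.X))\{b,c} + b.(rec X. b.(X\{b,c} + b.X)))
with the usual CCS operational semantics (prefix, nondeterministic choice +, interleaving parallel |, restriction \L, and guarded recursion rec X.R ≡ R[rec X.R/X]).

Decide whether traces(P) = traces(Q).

LTS(P): 2 reachable states
  m0 = rec X. b.(X\{b,c} + b.X) has moves =b=> m1
  m1 = (rec X. b.(X\{b,c} + b.X))\{b,c} + b.(rec X. b.(X\{b,c} + b.X)) has moves =b=> m0
LTS(Q): 3 reachable states
  n0 = b.((rec X. b.(X\{b,c} + b.X))\{b,c} + b.(rec X. b.(X\{b,c} + b.X))) has moves =b=> n1
  n1 = (rec X. b.(X\{b,c} + b.X))\{b,c} + b.(rec X. b.(X\{b,c} + b.X)) has moves =b=> n2
  n2 = rec X. b.(X\{b,c} + b.X) has moves =b=> n1
Bisimilarity quotient blocks:
  B0 = {m0, m1, n0, n1, n2}
m0 ∈ B0, n0 ∈ B0 → same block
Bisimilar ⇒ trace-equivalent.

YES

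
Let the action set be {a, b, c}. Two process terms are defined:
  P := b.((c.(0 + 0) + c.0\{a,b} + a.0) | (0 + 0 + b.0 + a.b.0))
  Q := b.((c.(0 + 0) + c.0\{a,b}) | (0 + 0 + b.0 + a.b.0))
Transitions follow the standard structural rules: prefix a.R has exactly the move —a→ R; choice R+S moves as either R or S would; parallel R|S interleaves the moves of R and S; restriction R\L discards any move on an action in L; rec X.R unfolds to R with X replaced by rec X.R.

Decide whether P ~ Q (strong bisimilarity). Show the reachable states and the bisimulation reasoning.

P's transition system — 13 states:
  p0 = b.((c.(0 + 0) + c.0\{a,b} + a.0) | (0 + 0 + b.0 + a.b.0)) :: =b=> p1
  p1 = (c.(0 + 0) + c.0\{a,b} + a.0) | (0 + 0 + b.0 + a.b.0) :: =a=> p2, =a=> p3, =b=> p4, =c=> p5, =c=> p6
  p2 = (c.(0 + 0) + c.0\{a,b} + a.0) | b.0 :: =a=> p7, =b=> p4, =c=> p8, =c=> p9
  p3 = 0 | (0 + 0 + b.0 + a.b.0) :: =a=> p7, =b=> p10
  p4 = (c.(0 + 0) + c.0\{a,b} + a.0) | 0 :: =a=> p10, =c=> p11, =c=> p12
  p5 = (0 + 0) | (0 + 0 + b.0 + a.b.0) :: =a=> p8, =b=> p11
  p6 = 0\{a,b} | (0 + 0 + b.0 + a.b.0) :: =a=> p9, =b=> p12
  p7 = 0 | b.0 :: =b=> p10
  p8 = (0 + 0) | b.0 :: =b=> p11
  p9 = 0\{a,b} | b.0 :: =b=> p12
  p10 = 0 | 0 :: ∅
  p11 = (0 + 0) | 0 :: ∅
  p12 = 0\{a,b} | 0 :: ∅
Q's transition system — 10 states:
  q0 = b.((c.(0 + 0) + c.0\{a,b}) | (0 + 0 + b.0 + a.b.0)) :: =b=> q1
  q1 = (c.(0 + 0) + c.0\{a,b}) | (0 + 0 + b.0 + a.b.0) :: =a=> q2, =b=> q3, =c=> q4, =c=> q5
  q2 = (c.(0 + 0) + c.0\{a,b}) | b.0 :: =b=> q3, =c=> q6, =c=> q7
  q3 = (c.(0 + 0) + c.0\{a,b}) | 0 :: =c=> q8, =c=> q9
  q4 = (0 + 0) | (0 + 0 + b.0 + a.b.0) :: =a=> q6, =b=> q8
  q5 = 0\{a,b} | (0 + 0 + b.0 + a.b.0) :: =a=> q7, =b=> q9
  q6 = (0 + 0) | b.0 :: =b=> q8
  q7 = 0\{a,b} | b.0 :: =b=> q9
  q8 = (0 + 0) | 0 :: ∅
  q9 = 0\{a,b} | 0 :: ∅
Partition-refinement fixed point:
  B0 = {p0}
  B1 = {p1}
  B2 = {p3, p5, p6, q4, q5}
  B3 = {p7, p8, p9, q6, q7}
  B4 = {p10, p11, p12, q8, q9}
  B5 = {p4}
  B6 = {p2}
  B7 = {q0}
  B8 = {q1}
  B9 = {q2}
  B10 = {q3}
p0 ∈ B0, q0 ∈ B7 → different blocks

NO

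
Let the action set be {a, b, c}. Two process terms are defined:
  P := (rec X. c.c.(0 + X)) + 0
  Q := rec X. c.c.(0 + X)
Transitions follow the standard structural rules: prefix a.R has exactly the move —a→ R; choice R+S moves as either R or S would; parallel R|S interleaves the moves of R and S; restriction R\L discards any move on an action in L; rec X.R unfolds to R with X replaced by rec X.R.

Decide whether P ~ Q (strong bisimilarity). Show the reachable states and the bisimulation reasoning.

bisimilar

P's transition system — 3 states:
  p0 = (rec X. c.c.(0 + X)) + 0 ⊢ —c→ p1
  p1 = c.(0 + (rec X. c.c.(0 + X))) ⊢ —c→ p2
  p2 = 0 + (rec X. c.c.(0 + X)) ⊢ —c→ p1
Q's transition system — 3 states:
  q0 = rec X. c.c.(0 + X) ⊢ —c→ q1
  q1 = c.(0 + (rec X. c.c.(0 + X))) ⊢ —c→ q2
  q2 = 0 + (rec X. c.c.(0 + X)) ⊢ —c→ q1
Partition-refinement fixed point:
  B0 = {p0, p1, p2, q0, q1, q2}
p0 ∈ B0, q0 ∈ B0 → same block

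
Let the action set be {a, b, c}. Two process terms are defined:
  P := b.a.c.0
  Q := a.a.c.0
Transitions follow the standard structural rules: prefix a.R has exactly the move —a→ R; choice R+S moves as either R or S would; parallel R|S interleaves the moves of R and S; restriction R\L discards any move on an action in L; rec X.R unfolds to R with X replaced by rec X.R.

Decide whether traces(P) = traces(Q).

Reachable graph of P (4 states):
  m0 = b.a.c.0 has moves —b→ m1
  m1 = a.c.0 has moves —a→ m2
  m2 = c.0 has moves —c→ m3
  m3 = 0 has moves ∅
Reachable graph of Q (4 states):
  n0 = a.a.c.0 has moves —a→ n1
  n1 = a.c.0 has moves —a→ n2
  n2 = c.0 has moves —c→ n3
  n3 = 0 has moves ∅
Executing b from P (initial set {m0}):
  after b @ step 1: {m1}
  — P admits the full trace.
Executing b from Q (initial set {n0}):
  after b @ step 1: ∅  — Q cannot continue

traces(P) ≠ traces(Q) — witness ⟨b⟩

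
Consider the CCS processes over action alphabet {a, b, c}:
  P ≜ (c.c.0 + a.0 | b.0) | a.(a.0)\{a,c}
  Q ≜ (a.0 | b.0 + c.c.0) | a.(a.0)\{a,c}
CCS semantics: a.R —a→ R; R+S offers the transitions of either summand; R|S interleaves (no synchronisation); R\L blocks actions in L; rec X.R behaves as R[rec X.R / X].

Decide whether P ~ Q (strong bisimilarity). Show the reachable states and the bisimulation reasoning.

LTS(P): 12 reachable states
  u0 = (c.c.0 + a.0 | b.0) | a.(a.0)\{a,c} ⊢ =a=> u1, =a=> u2, =b=> u3, =c=> u4
  u1 = (c.c.0 + a.0 | b.0) | (a.0)\{a,c} ⊢ =a=> u5, =b=> u6, =c=> u7
  u2 = 0 | b.0 | a.(a.0)\{a,c} ⊢ =a=> u5, =b=> u8
  u3 = a.0 | 0 | a.(a.0)\{a,c} ⊢ =a=> u6, =a=> u8
  u4 = c.0 | a.(a.0)\{a,c} ⊢ =a=> u7, =c=> u9
  u5 = 0 | b.0 | (a.0)\{a,c} ⊢ =b=> u10
  u6 = a.0 | 0 | (a.0)\{a,c} ⊢ =a=> u10
  u7 = c.0 | (a.0)\{a,c} ⊢ =c=> u11
  u8 = 0 | 0 | a.(a.0)\{a,c} ⊢ =a=> u10
  u9 = 0 | a.(a.0)\{a,c} ⊢ =a=> u11
  u10 = 0 | 0 | (a.0)\{a,c} ⊢ stopped
  u11 = 0 | (a.0)\{a,c} ⊢ stopped
LTS(Q): 12 reachable states
  v0 = (a.0 | b.0 + c.c.0) | a.(a.0)\{a,c} ⊢ =a=> v1, =a=> v2, =b=> v3, =c=> v4
  v1 = (a.0 | b.0 + c.c.0) | (a.0)\{a,c} ⊢ =a=> v5, =b=> v6, =c=> v7
  v2 = 0 | b.0 | a.(a.0)\{a,c} ⊢ =a=> v5, =b=> v8
  v3 = a.0 | 0 | a.(a.0)\{a,c} ⊢ =a=> v6, =a=> v8
  v4 = c.0 | a.(a.0)\{a,c} ⊢ =a=> v7, =c=> v9
  v5 = 0 | b.0 | (a.0)\{a,c} ⊢ =b=> v10
  v6 = a.0 | 0 | (a.0)\{a,c} ⊢ =a=> v10
  v7 = c.0 | (a.0)\{a,c} ⊢ =c=> v11
  v8 = 0 | 0 | a.(a.0)\{a,c} ⊢ =a=> v10
  v9 = 0 | a.(a.0)\{a,c} ⊢ =a=> v11
  v10 = 0 | 0 | (a.0)\{a,c} ⊢ stopped
  v11 = 0 | (a.0)\{a,c} ⊢ stopped
Coarsest stable partition (strong bisimilarity classes):
  B0 = {u0, v0}
  B1 = {u2, v2}
  B2 = {u6, u8, u9, v6, v8, v9}
  B3 = {u10, u11, v10, v11}
  B4 = {u5, v5}
  B5 = {u4, v4}
  B6 = {u7, v7}
  B7 = {u3, v3}
  B8 = {u1, v1}
u0 ∈ B0, v0 ∈ B0 → same block

P ~ Q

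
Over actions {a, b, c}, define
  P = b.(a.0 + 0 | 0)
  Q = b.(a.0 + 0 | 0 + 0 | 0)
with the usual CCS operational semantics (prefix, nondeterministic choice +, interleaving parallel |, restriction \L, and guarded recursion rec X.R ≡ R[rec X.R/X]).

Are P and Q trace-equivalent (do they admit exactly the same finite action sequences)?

YES

LTS(P): 3 reachable states
  u0 = b.(a.0 + 0 | 0) has moves ··b··> u1
  u1 = a.0 + 0 | 0 has moves ··a··> u2
  u2 = 0 has moves deadlocked
LTS(Q): 3 reachable states
  v0 = b.(a.0 + 0 | 0 + 0 | 0) has moves ··b··> v1
  v1 = a.0 + 0 | 0 + 0 | 0 has moves ··a··> v2
  v2 = 0 has moves deadlocked
Bisimilarity quotient blocks:
  B0 = {u0, v0}
  B1 = {u1, v1}
  B2 = {u2, v2}
u0 ∈ B0, v0 ∈ B0 → same block
Bisimilar ⇒ trace-equivalent.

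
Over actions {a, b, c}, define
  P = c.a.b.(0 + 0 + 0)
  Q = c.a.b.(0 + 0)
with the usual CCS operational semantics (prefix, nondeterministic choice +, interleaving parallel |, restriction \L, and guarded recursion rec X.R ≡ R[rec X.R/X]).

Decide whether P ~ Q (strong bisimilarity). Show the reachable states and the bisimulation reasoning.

P ~ Q

Reachable graph of P (4 states):
  m0 = c.a.b.(0 + 0 + 0) :: -c-> m1
  m1 = a.b.(0 + 0 + 0) :: -a-> m2
  m2 = b.(0 + 0 + 0) :: -b-> m3
  m3 = 0 + 0 + 0 :: deadlocked
Reachable graph of Q (4 states):
  n0 = c.a.b.(0 + 0) :: -c-> n1
  n1 = a.b.(0 + 0) :: -a-> n2
  n2 = b.(0 + 0) :: -b-> n3
  n3 = 0 + 0 :: deadlocked
Partition-refinement fixed point:
  B0 = {m0, n0}
  B1 = {m1, n1}
  B2 = {m2, n2}
  B3 = {m3, n3}
m0 ∈ B0, n0 ∈ B0 → same block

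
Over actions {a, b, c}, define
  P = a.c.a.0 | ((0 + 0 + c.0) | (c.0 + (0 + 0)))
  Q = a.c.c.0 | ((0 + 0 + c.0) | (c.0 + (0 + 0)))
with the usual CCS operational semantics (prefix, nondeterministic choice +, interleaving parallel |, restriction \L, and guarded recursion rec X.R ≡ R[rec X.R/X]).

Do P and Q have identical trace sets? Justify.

trace-distinct — witness ⟨aca⟩

P's transition system — 16 states:
  s0 = a.c.a.0 | ((0 + 0 + c.0) | (c.0 + (0 + 0))) ⊢ -a-> s1, -c-> s2, -c-> s3
  s1 = c.a.0 | ((0 + 0 + c.0) | (c.0 + (0 + 0))) ⊢ -c-> s4, -c-> s5, -c-> s6
  s2 = a.c.a.0 | ((0 + 0 + c.0) | 0) ⊢ -a-> s5, -c-> s7
  s3 = a.c.a.0 | (0 | (c.0 + (0 + 0))) ⊢ -a-> s6, -c-> s7
  s4 = a.0 | ((0 + 0 + c.0) | (c.0 + (0 + 0))) ⊢ -a-> s8, -c-> s10, -c-> s9
  s5 = c.a.0 | ((0 + 0 + c.0) | 0) ⊢ -c-> s11, -c-> s9
  s6 = c.a.0 | (0 | (c.0 + (0 + 0))) ⊢ -c-> s10, -c-> s11
  s7 = a.c.a.0 | (0 | 0) ⊢ -a-> s11
  s8 = 0 | ((0 + 0 + c.0) | (c.0 + (0 + 0))) ⊢ -c-> s12, -c-> s13
  s9 = a.0 | ((0 + 0 + c.0) | 0) ⊢ -a-> s12, -c-> s14
  s10 = a.0 | (0 | (c.0 + (0 + 0))) ⊢ -a-> s13, -c-> s14
  s11 = c.a.0 | (0 | 0) ⊢ -c-> s14
  s12 = 0 | ((0 + 0 + c.0) | 0) ⊢ -c-> s15
  s13 = 0 | (0 | (c.0 + (0 + 0))) ⊢ -c-> s15
  s14 = a.0 | (0 | 0) ⊢ -a-> s15
  s15 = 0 | (0 | 0) ⊢ ∅
Q's transition system — 16 states:
  t0 = a.c.c.0 | ((0 + 0 + c.0) | (c.0 + (0 + 0))) ⊢ -a-> t1, -c-> t2, -c-> t3
  t1 = c.c.0 | ((0 + 0 + c.0) | (c.0 + (0 + 0))) ⊢ -c-> t4, -c-> t5, -c-> t6
  t2 = a.c.c.0 | ((0 + 0 + c.0) | 0) ⊢ -a-> t5, -c-> t7
  t3 = a.c.c.0 | (0 | (c.0 + (0 + 0))) ⊢ -a-> t6, -c-> t7
  t4 = c.0 | ((0 + 0 + c.0) | (c.0 + (0 + 0))) ⊢ -c-> t10, -c-> t8, -c-> t9
  t5 = c.c.0 | ((0 + 0 + c.0) | 0) ⊢ -c-> t11, -c-> t9
  t6 = c.c.0 | (0 | (c.0 + (0 + 0))) ⊢ -c-> t10, -c-> t11
  t7 = a.c.c.0 | (0 | 0) ⊢ -a-> t11
  t8 = 0 | ((0 + 0 + c.0) | (c.0 + (0 + 0))) ⊢ -c-> t12, -c-> t13
  t9 = c.0 | ((0 + 0 + c.0) | 0) ⊢ -c-> t12, -c-> t14
  t10 = c.0 | (0 | (c.0 + (0 + 0))) ⊢ -c-> t13, -c-> t14
  t11 = c.c.0 | (0 | 0) ⊢ -c-> t14
  t12 = 0 | ((0 + 0 + c.0) | 0) ⊢ -c-> t15
  t13 = 0 | (0 | (c.0 + (0 + 0))) ⊢ -c-> t15
  t14 = c.0 | (0 | 0) ⊢ -c-> t15
  t15 = 0 | (0 | 0) ⊢ ∅
Executing aca from P (initial set {s0}):
  [1] a ⇒ {s1}
  [2] c ⇒ {s4, s5, s6}
  [3] a ⇒ {s8}
  ✓ P
Executing aca from Q (initial set {t0}):
  [1] a ⇒ {t1}
  [2] c ⇒ {t4, t5, t6}
  [3] a ⇒ ∅ (Q stuck)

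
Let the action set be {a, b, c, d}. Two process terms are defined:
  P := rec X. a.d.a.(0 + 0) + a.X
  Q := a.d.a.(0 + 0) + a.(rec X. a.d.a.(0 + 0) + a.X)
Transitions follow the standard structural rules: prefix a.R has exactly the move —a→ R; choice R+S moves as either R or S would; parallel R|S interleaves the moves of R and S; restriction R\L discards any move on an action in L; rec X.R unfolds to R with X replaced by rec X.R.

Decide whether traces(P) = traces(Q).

LTS(P): 4 reachable states
  m0 = rec X. a.d.a.(0 + 0) + a.X → ··a··> m0, ··a··> m1
  m1 = d.a.(0 + 0) → ··d··> m2
  m2 = a.(0 + 0) → ··a··> m3
  m3 = 0 + 0 → ·
LTS(Q): 5 reachable states
  n0 = a.d.a.(0 + 0) + a.(rec X. a.d.a.(0 + 0) + a.X) → ··a··> n1, ··a··> n2
  n1 = d.a.(0 + 0) → ··d··> n3
  n2 = rec X. a.d.a.(0 + 0) + a.X → ··a··> n1, ··a··> n2
  n3 = a.(0 + 0) → ··a··> n4
  n4 = 0 + 0 → ·
Bisimilarity quotient blocks:
  B0 = {m0, n0, n2}
  B1 = {m1, n1}
  B2 = {m2, n3}
  B3 = {m3, n4}
m0 ∈ B0, n0 ∈ B0 → same block
Bisimilar ⇒ trace-equivalent.

traces(P) = traces(Q)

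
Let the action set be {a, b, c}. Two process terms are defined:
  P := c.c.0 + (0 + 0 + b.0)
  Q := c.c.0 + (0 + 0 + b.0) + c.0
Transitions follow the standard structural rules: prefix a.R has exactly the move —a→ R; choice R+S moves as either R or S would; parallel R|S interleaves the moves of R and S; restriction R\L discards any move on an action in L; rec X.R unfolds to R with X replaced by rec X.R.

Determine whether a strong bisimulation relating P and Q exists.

Reachable graph of P (3 states):
  p0 = c.c.0 + (0 + 0 + b.0) → --b--▸ p1, --c--▸ p2
  p1 = 0 → ∅
  p2 = c.0 → --c--▸ p1
Reachable graph of Q (3 states):
  q0 = c.c.0 + (0 + 0 + b.0) + c.0 → --b--▸ q1, --c--▸ q1, --c--▸ q2
  q1 = 0 → ∅
  q2 = c.0 → --c--▸ q1
Coarsest stable partition (strong bisimilarity classes):
  B0 = {p0}
  B1 = {p2, q2}
  B2 = {p1, q1}
  B3 = {q0}
p0 ∈ B0, q0 ∈ B3 → different blocks

P ≁ Q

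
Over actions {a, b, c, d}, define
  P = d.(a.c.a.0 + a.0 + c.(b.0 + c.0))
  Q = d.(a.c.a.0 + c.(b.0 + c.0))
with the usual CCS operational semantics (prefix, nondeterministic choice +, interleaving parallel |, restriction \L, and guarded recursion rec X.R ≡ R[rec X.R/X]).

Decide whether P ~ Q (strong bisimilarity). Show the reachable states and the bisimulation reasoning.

P's transition system — 6 states:
  m0 = d.(a.c.a.0 + a.0 + c.(b.0 + c.0)) :: ··d··> m1
  m1 = a.c.a.0 + a.0 + c.(b.0 + c.0) :: ··a··> m2, ··a··> m3, ··c··> m4
  m2 = 0 :: ·
  m3 = c.a.0 :: ··c··> m5
  m4 = b.0 + c.0 :: ··b··> m2, ··c··> m2
  m5 = a.0 :: ··a··> m2
Q's transition system — 6 states:
  n0 = d.(a.c.a.0 + c.(b.0 + c.0)) :: ··d··> n1
  n1 = a.c.a.0 + c.(b.0 + c.0) :: ··a··> n2, ··c··> n3
  n2 = c.a.0 :: ··c··> n4
  n3 = b.0 + c.0 :: ··b··> n5, ··c··> n5
  n4 = a.0 :: ··a··> n5
  n5 = 0 :: ·
Coarsest stable partition (strong bisimilarity classes):
  B0 = {m0}
  B1 = {m1}
  B2 = {m2, n5}
  B3 = {m3, n2}
  B4 = {m5, n4}
  B5 = {m4, n3}
  B6 = {n0}
  B7 = {n1}
m0 ∈ B0, n0 ∈ B6 → different blocks

NO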